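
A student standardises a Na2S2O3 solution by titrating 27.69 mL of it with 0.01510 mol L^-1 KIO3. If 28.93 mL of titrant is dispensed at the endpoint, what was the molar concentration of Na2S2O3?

n(KIO3) = 0.01510 x 0.02893 = 0.0004368 mol.
From the balanced equation, 1 mol KIO3 reacts with 6 mol Na2S2O3, so n(Na2S2O3) = 0.0004368 x 6/1 = 0.002621 mol.
[Na2S2O3] = 0.002621 / 0.02769 L = 0.0947 M.

0.0947 M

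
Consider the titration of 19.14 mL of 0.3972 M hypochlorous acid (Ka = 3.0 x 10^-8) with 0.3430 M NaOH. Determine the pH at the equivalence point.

n(HClO) = 0.3972 x 0.01914 = 0.007602 mol; V(NaOH) at equivalence = 0.007602/0.3430 = 0.02216 L.
At equivalence all the acid is converted to ClO-; total volume = 0.01914 + 0.02216 = 0.04130 L, so [ClO-] = 0.007602/0.04130 = 0.1841 M.
Kb = Kw/Ka = 1.0e-14 / 3.0 x 10^-8 = 3.33e-7.
[OH^-] = sqrt(Kb x [ClO-]) = sqrt(3.33e-7 x 0.1841) = 0.000248 M.
pOH = 3.61, so pH = 14.00 - 3.61 = 10.39.

10.39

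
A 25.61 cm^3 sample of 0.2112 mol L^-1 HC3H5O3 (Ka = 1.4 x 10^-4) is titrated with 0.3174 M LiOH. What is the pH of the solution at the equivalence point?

8.48

n(HC3H5O3) = 0.2112 x 0.02561 = 0.005409 mol; V(LiOH) at equivalence = 0.005409/0.3174 = 0.01704 L.
At equivalence all the acid is converted to C3H5O3-; total volume = 0.02561 + 0.01704 = 0.04265 L, so [C3H5O3-] = 0.005409/0.04265 = 0.1268 M.
Kb = Kw/Ka = 1.0e-14 / 1.4 x 10^-4 = 7.14e-11.
[OH^-] = sqrt(Kb x [C3H5O3-]) = sqrt(7.14e-11 x 0.1268) = 3.01e-6 M.
pOH = 5.52, so pH = 14.00 - 5.52 = 8.48.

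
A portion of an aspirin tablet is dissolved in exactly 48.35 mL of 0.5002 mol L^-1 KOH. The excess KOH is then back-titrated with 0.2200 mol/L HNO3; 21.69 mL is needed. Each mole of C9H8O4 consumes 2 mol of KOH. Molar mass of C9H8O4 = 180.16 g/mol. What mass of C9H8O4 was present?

1.75 g

Total n(KOH) added = 0.5002 x 0.04835 = 0.02418 mol.
n(HNO3) used = 0.2200 x 0.02169 = 0.004772 mol, which equals the excess n(KOH).
So n(KOH) consumed by the sample = 0.02418 - 0.004772 = 0.01941 mol.
n(C9H8O4) = 0.01941 / 2 = 0.009706 mol.
mass = 0.009706 mol x 180.16 g/mol = 1.75 g.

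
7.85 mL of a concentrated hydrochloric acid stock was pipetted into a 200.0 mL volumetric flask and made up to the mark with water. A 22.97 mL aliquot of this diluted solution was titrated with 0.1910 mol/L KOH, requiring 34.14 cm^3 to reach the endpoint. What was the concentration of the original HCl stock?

7.23 M

n(KOH) = 0.1910 x 0.03414 = 0.006521 mol.
n(HCl) in the aliquot = 0.006521 mol.
[diluted HCl] = 0.006521 / 0.02297 = 0.2839 M.
Dilution factor = 200.0/7.850 = 25.48, so [stock] = 0.2839 x 25.48 = 7.23 M.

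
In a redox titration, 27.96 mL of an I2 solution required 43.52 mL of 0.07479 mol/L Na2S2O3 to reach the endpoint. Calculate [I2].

n(Na2S2O3) = 0.07479 x 0.04352 = 0.003255 mol.
From the balanced equation, 2 mol Na2S2O3 reacts with 1 mol I2, so n(I2) = 0.003255 x 1/2 = 0.001627 mol.
[I2] = 0.001627 / 0.02796 L = 0.0582 M.

0.0582 M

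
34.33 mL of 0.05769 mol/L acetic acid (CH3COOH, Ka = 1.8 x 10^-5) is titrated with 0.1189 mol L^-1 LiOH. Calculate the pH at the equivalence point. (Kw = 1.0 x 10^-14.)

8.67

n(CH3COOH) = 0.05769 x 0.03433 = 0.001980 mol; V(LiOH) at equivalence = 0.001980/0.1189 = 0.01666 L.
At equivalence all the acid is converted to CH3COO-; total volume = 0.03433 + 0.01666 = 0.05099 L, so [CH3COO-] = 0.001980/0.05099 = 0.03884 M.
Kb = Kw/Ka = 1.0e-14 / 1.8 x 10^-5 = 5.56e-10.
[OH^-] = sqrt(Kb x [CH3COO-]) = sqrt(5.56e-10 x 0.03884) = 4.65e-6 M.
pOH = 5.33, so pH = 14.00 - 5.33 = 8.67.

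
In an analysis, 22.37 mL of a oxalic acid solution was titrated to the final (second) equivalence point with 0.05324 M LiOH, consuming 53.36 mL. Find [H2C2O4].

n(LiOH) = 0.05324 x 0.05336 = 0.002841 mol.
At the final (second) equivalence point, 2 mol OH^- react per mol H2C2O4, so n(H2C2O4) = 0.002841 / 2 = 0.001420 mol.
[H2C2O4] = 0.001420 / 0.02237 L = 0.0635 M.

0.0635 M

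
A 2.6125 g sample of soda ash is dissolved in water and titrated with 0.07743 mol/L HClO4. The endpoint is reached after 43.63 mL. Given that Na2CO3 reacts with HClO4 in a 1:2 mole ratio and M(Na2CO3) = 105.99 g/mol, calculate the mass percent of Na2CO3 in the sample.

6.85%

n(HClO4) = 0.07743 x 0.04363 = 0.003378 mol.
n(Na2CO3) = 0.003378 / 2 = 0.001689 mol.
mass of Na2CO3 = 0.001689 x 105.99 = 0.1790 g.
% purity = 0.1790 / 2.6125 x 100 = 6.85%.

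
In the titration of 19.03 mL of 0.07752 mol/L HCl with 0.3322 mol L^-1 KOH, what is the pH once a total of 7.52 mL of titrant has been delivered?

n(acid) = 0.07752 x 0.01903 = 0.001475 mol; n(KOH) added = 0.3322 x 0.007520 = 0.002498 mol.
Base is in excess by 0.002498 - 0.001475 = 0.001023 mol in a total volume of 0.02655 L.
[OH^-] = 0.001023/0.02655 = 0.03853 M, so pOH = 1.41 and pH = 14.00 - 1.41 = 12.59.

12.59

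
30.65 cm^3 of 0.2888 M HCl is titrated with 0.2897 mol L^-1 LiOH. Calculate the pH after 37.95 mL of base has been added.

12.49

n(acid) = 0.2888 x 0.03065 = 0.008852 mol; n(LiOH) added = 0.2897 x 0.03795 = 0.01099 mol.
Base is in excess by 0.01099 - 0.008852 = 0.002142 mol in a total volume of 0.06860 L.
[OH^-] = 0.002142/0.06860 = 0.03123 M, so pOH = 1.51 and pH = 14.00 - 1.51 = 12.49.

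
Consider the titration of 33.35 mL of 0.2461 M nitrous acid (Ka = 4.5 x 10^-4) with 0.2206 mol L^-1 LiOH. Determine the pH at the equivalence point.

8.21

n(HNO2) = 0.2461 x 0.03335 = 0.008207 mol; V(LiOH) at equivalence = 0.008207/0.2206 = 0.03721 L.
At equivalence all the acid is converted to NO2-; total volume = 0.03335 + 0.03721 = 0.07056 L, so [NO2-] = 0.008207/0.07056 = 0.1163 M.
Kb = Kw/Ka = 1.0e-14 / 4.5 x 10^-4 = 2.22e-11.
[OH^-] = sqrt(Kb x [NO2-]) = sqrt(2.22e-11 x 0.1163) = 1.61e-6 M.
pOH = 5.79, so pH = 14.00 - 5.79 = 8.21.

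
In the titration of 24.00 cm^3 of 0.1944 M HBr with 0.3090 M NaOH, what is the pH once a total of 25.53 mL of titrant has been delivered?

12.81

n(acid) = 0.1944 x 0.02400 = 0.004666 mol; n(NaOH) added = 0.3090 x 0.02553 = 0.007889 mol.
Base is in excess by 0.007889 - 0.004666 = 0.003223 mol in a total volume of 0.04953 L.
[OH^-] = 0.003223/0.04953 = 0.06508 M, so pOH = 1.19 and pH = 14.00 - 1.19 = 12.81.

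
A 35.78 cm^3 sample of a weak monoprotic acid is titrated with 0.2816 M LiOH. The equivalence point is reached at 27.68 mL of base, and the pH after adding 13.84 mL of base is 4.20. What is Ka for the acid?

13.84 mL is half of the equivalence volume, so this is the half-equivalence point where [HA] = [A^-].
At half-equivalence pH = pKa, so pKa = 4.20.
Ka = 10^(-4.20) = 6.3 x 10^-5.

6.3 x 10^-5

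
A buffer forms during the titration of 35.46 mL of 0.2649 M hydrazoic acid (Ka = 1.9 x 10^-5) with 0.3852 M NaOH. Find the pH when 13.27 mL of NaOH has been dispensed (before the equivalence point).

4.80

Initial n(HN3) = 0.2649 x 0.03546 = 0.009393 mol.
n(NaOH) added = 0.3852 x 0.01327 = 0.005112 mol, converting that many moles of HN3 to N3-.
Remaining n(HN3) = 0.004282 mol; n(N3-) = 0.005112 mol.
By Henderson-Hasselbalch, pH = pKa + log([A^-]/[HA]) = 4.72 + log(0.005112/0.004282) = 4.72 + (+0.08) = 4.80.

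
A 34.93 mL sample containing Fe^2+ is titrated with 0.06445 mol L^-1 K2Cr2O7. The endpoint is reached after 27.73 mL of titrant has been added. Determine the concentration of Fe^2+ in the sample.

n(K2Cr2O7) = 0.06445 x 0.02773 = 0.001787 mol.
From the balanced equation, 1 mol K2Cr2O7 reacts with 6 mol Fe^2+, so n(Fe^2+) = 0.001787 x 6/1 = 0.01072 mol.
[Fe^2+] = 0.01072 / 0.03493 L = 0.307 M.

0.307 M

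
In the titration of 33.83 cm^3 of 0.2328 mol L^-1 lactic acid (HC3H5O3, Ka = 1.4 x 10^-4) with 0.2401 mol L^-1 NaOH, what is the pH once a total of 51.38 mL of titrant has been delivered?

12.72

n(acid) = 0.2328 x 0.03383 = 0.007876 mol; n(NaOH) added = 0.2401 x 0.05138 = 0.01234 mol.
Base is in excess by 0.01234 - 0.007876 = 0.004461 mol in a total volume of 0.08521 L.
[OH^-] = 0.004461/0.08521 = 0.05235 M, so pOH = 1.28 and pH = 14.00 - 1.28 = 12.72.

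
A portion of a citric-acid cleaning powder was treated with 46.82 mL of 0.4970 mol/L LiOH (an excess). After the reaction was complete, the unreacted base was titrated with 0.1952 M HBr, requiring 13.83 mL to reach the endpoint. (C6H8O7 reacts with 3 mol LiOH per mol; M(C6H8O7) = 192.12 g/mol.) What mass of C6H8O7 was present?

Total n(LiOH) added = 0.4970 x 0.04682 = 0.02327 mol.
n(HBr) used = 0.1952 x 0.01383 = 0.002700 mol, which equals the excess n(LiOH).
So n(LiOH) consumed by the sample = 0.02327 - 0.002700 = 0.02057 mol.
n(C6H8O7) = 0.02057 / 3 = 0.006857 mol.
mass = 0.006857 mol x 192.12 g/mol = 1.32 g.

1.32 g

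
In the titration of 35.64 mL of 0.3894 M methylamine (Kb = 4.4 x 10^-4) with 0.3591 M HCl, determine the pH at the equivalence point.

n(CH3NH2) = 0.3894 x 0.03564 = 0.01388 mol; V(HCl) at equivalence = 0.01388/0.3591 = 0.03865 L.
At equivalence the base is fully converted to CH3NH3+; total volume = 0.07429 L, so [CH3NH3+] = 0.01388/0.07429 = 0.1868 M.
Ka(CH3NH3+) = Kw/Kb = 1.0e-14 / 4.4 x 10^-4 = 2.27e-11.
[H^+] = sqrt(Ka x [CH3NH3+]) = sqrt(2.27e-11 x 0.1868) = 2.06e-6 M.
pH = -log(2.06e-6) = 5.69.

5.69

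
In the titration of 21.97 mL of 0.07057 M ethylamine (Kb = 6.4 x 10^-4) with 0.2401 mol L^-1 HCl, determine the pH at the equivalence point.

n(C2H5NH2) = 0.07057 x 0.02197 = 0.001550 mol; V(HCl) at equivalence = 0.001550/0.2401 = 0.006457 L.
At equivalence the base is fully converted to C2H5NH3+; total volume = 0.02843 L, so [C2H5NH3+] = 0.001550/0.02843 = 0.05454 M.
Ka(C2H5NH3+) = Kw/Kb = 1.0e-14 / 6.4 x 10^-4 = 1.56e-11.
[H^+] = sqrt(Ka x [C2H5NH3+]) = sqrt(1.56e-11 x 0.05454) = 9.23e-7 M.
pH = -log(9.23e-7) = 6.03.

6.03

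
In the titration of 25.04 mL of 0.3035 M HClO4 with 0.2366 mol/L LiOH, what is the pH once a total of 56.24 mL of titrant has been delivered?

12.85

n(acid) = 0.3035 x 0.02504 = 0.007600 mol; n(LiOH) added = 0.2366 x 0.05624 = 0.01331 mol.
Base is in excess by 0.01331 - 0.007600 = 0.005707 mol in a total volume of 0.08128 L.
[OH^-] = 0.005707/0.08128 = 0.07021 M, so pOH = 1.15 and pH = 14.00 - 1.15 = 12.85.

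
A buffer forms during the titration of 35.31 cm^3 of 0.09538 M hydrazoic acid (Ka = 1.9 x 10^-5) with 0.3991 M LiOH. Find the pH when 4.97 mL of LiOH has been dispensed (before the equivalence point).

Initial n(HN3) = 0.09538 x 0.03531 = 0.003368 mol.
n(LiOH) added = 0.3991 x 0.004970 = 0.001984 mol, converting that many moles of HN3 to N3-.
Remaining n(HN3) = 0.001384 mol; n(N3-) = 0.001984 mol.
By Henderson-Hasselbalch, pH = pKa + log([A^-]/[HA]) = 4.72 + log(0.001984/0.001384) = 4.72 + (+0.16) = 4.88.

4.88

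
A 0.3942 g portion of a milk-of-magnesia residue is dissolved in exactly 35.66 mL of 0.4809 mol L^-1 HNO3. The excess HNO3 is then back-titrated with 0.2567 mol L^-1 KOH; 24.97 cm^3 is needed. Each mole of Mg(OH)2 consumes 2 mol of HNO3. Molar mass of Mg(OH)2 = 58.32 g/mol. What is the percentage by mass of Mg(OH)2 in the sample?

Total n(HNO3) added = 0.4809 x 0.03566 = 0.01715 mol.
n(KOH) used = 0.2567 x 0.02497 = 0.006410 mol, which equals the excess n(HNO3).
So n(HNO3) consumed by the sample = 0.01715 - 0.006410 = 0.01074 mol.
n(Mg(OH)2) = 0.01074 / 2 = 0.005370 mol.
mass Mg(OH)2 = 0.005370 x 58.32 = 0.3132 g, so %Mg(OH)2 = 0.3132/0.3942 x 100 = 79.4%.

79.4%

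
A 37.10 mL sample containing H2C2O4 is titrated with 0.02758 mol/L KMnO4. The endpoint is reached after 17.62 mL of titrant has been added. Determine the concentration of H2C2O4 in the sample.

n(KMnO4) = 0.02758 x 0.01762 = 0.0004860 mol.
From the balanced equation, 2 mol KMnO4 reacts with 5 mol H2C2O4, so n(H2C2O4) = 0.0004860 x 5/2 = 0.001215 mol.
[H2C2O4] = 0.001215 / 0.03710 L = 0.0327 M.

0.0327 M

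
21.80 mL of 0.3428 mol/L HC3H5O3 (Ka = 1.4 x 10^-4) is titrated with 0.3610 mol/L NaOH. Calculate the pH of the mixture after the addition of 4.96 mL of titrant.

Initial n(HC3H5O3) = 0.3428 x 0.02180 = 0.007473 mol.
n(NaOH) added = 0.3610 x 0.004960 = 0.001791 mol, converting that many moles of HC3H5O3 to C3H5O3-.
Remaining n(HC3H5O3) = 0.005682 mol; n(C3H5O3-) = 0.001791 mol.
By Henderson-Hasselbalch, pH = pKa + log([A^-]/[HA]) = 3.85 + log(0.001791/0.005682) = 3.85 + (-0.50) = 3.35.

3.35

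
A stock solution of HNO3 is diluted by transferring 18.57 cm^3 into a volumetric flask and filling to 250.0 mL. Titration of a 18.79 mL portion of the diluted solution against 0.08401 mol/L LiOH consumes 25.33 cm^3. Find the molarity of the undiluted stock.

n(LiOH) = 0.08401 x 0.02533 = 0.002128 mol.
n(HNO3) in the aliquot = 0.002128 mol.
[diluted HNO3] = 0.002128 / 0.01879 = 0.1133 M.
Dilution factor = 250.0/18.57 = 13.46, so [stock] = 0.1133 x 13.46 = 1.52 M.

1.52 M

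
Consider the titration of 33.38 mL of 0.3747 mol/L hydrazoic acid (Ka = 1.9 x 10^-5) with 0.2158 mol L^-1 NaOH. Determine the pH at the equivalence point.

8.93

n(HN3) = 0.3747 x 0.03338 = 0.01251 mol; V(NaOH) at equivalence = 0.01251/0.2158 = 0.05796 L.
At equivalence all the acid is converted to N3-; total volume = 0.03338 + 0.05796 = 0.09134 L, so [N3-] = 0.01251/0.09134 = 0.1369 M.
Kb = Kw/Ka = 1.0e-14 / 1.9 x 10^-5 = 5.26e-10.
[OH^-] = sqrt(Kb x [N3-]) = sqrt(5.26e-10 x 0.1369) = 8.49e-6 M.
pOH = 5.07, so pH = 14.00 - 5.07 = 8.93.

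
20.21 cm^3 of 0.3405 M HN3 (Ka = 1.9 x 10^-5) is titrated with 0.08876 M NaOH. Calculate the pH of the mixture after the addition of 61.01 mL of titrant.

Initial n(HN3) = 0.3405 x 0.02021 = 0.006882 mol.
n(NaOH) added = 0.08876 x 0.06101 = 0.005415 mol, converting that many moles of HN3 to N3-.
Remaining n(HN3) = 0.001466 mol; n(N3-) = 0.005415 mol.
By Henderson-Hasselbalch, pH = pKa + log([A^-]/[HA]) = 4.72 + log(0.005415/0.001466) = 4.72 + (+0.57) = 5.29.

5.29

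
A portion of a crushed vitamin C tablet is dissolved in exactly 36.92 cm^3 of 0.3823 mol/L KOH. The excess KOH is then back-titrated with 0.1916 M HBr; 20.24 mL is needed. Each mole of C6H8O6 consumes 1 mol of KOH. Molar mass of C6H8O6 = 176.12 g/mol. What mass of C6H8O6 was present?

1.80 g

Total n(KOH) added = 0.3823 x 0.03692 = 0.01411 mol.
n(HBr) used = 0.1916 x 0.02024 = 0.003878 mol, which equals the excess n(KOH).
So n(KOH) consumed by the sample = 0.01411 - 0.003878 = 0.01024 mol.
n(C6H8O6) = 0.01024 / 1 = 0.01024 mol.
mass = 0.01024 mol x 176.12 g/mol = 1.80 g.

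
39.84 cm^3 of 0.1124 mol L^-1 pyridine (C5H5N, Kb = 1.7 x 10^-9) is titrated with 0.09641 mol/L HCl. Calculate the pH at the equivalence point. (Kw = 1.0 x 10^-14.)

3.26

n(C5H5N) = 0.1124 x 0.03984 = 0.004478 mol; V(HCl) at equivalence = 0.004478/0.09641 = 0.04645 L.
At equivalence the base is fully converted to C5H5NH+; total volume = 0.08629 L, so [C5H5NH+] = 0.004478/0.08629 = 0.05190 M.
Ka(C5H5NH+) = Kw/Kb = 1.0e-14 / 1.7 x 10^-9 = 5.88e-6.
[H^+] = sqrt(Ka x [C5H5NH+]) = sqrt(5.88e-6 x 0.05190) = 0.000553 M.
pH = -log(0.000553) = 3.26.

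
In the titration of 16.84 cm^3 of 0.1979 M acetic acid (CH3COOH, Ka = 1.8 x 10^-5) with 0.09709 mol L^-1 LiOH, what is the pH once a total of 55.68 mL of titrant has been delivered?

n(acid) = 0.1979 x 0.01684 = 0.003333 mol; n(LiOH) added = 0.09709 x 0.05568 = 0.005406 mol.
Base is in excess by 0.005406 - 0.003333 = 0.002073 mol in a total volume of 0.07252 L.
[OH^-] = 0.002073/0.07252 = 0.02859 M, so pOH = 1.54 and pH = 14.00 - 1.54 = 12.46.

12.46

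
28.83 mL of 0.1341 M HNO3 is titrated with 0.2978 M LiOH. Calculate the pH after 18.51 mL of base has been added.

n(acid) = 0.1341 x 0.02883 = 0.003866 mol; n(LiOH) added = 0.2978 x 0.01851 = 0.005512 mol.
Base is in excess by 0.005512 - 0.003866 = 0.001646 mol in a total volume of 0.04734 L.
[OH^-] = 0.001646/0.04734 = 0.03477 M, so pOH = 1.46 and pH = 14.00 - 1.46 = 12.54.

12.54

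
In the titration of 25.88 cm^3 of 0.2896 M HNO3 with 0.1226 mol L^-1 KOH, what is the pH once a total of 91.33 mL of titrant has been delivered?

n(acid) = 0.2896 x 0.02588 = 0.007495 mol; n(KOH) added = 0.1226 x 0.09133 = 0.01120 mol.
Base is in excess by 0.01120 - 0.007495 = 0.003702 mol in a total volume of 0.1172 L.
[OH^-] = 0.003702/0.1172 = 0.03159 M, so pOH = 1.50 and pH = 14.00 - 1.50 = 12.50.

12.50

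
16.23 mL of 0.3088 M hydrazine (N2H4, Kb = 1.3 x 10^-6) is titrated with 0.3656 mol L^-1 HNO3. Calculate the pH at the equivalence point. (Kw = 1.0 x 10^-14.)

4.45

n(N2H4) = 0.3088 x 0.01623 = 0.005012 mol; V(HNO3) at equivalence = 0.005012/0.3656 = 0.01371 L.
At equivalence the base is fully converted to N2H5+; total volume = 0.02994 L, so [N2H5+] = 0.005012/0.02994 = 0.1674 M.
Ka(N2H5+) = Kw/Kb = 1.0e-14 / 1.3 x 10^-6 = 7.69e-9.
[H^+] = sqrt(Ka x [N2H5+]) = sqrt(7.69e-9 x 0.1674) = 3.59e-5 M.
pH = -log(3.59e-5) = 4.45.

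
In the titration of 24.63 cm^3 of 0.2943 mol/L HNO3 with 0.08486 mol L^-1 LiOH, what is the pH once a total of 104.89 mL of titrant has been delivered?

n(acid) = 0.2943 x 0.02463 = 0.007249 mol; n(LiOH) added = 0.08486 x 0.1049 = 0.008901 mol.
Base is in excess by 0.008901 - 0.007249 = 0.001652 mol in a total volume of 0.1295 L.
[OH^-] = 0.001652/0.1295 = 0.01276 M, so pOH = 1.89 and pH = 14.00 - 1.89 = 12.11.

12.11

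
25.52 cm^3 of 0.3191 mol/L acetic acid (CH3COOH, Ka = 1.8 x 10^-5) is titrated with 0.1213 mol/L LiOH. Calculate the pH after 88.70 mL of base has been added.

n(acid) = 0.3191 x 0.02552 = 0.008143 mol; n(LiOH) added = 0.1213 x 0.08870 = 0.01076 mol.
Base is in excess by 0.01076 - 0.008143 = 0.002616 mol in a total volume of 0.1142 L.
[OH^-] = 0.002616/0.1142 = 0.02290 M, so pOH = 1.64 and pH = 14.00 - 1.64 = 12.36.

12.36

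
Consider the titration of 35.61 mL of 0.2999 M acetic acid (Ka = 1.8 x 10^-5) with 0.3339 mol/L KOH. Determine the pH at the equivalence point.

8.97

n(CH3COOH) = 0.2999 x 0.03561 = 0.01068 mol; V(KOH) at equivalence = 0.01068/0.3339 = 0.03198 L.
At equivalence all the acid is converted to CH3COO-; total volume = 0.03561 + 0.03198 = 0.06759 L, so [CH3COO-] = 0.01068/0.06759 = 0.1580 M.
Kb = Kw/Ka = 1.0e-14 / 1.8 x 10^-5 = 5.56e-10.
[OH^-] = sqrt(Kb x [CH3COO-]) = sqrt(5.56e-10 x 0.1580) = 9.37e-6 M.
pOH = 5.03, so pH = 14.00 - 5.03 = 8.97.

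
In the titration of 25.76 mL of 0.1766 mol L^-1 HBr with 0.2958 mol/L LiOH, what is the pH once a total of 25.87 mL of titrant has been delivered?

12.78

n(acid) = 0.1766 x 0.02576 = 0.004549 mol; n(LiOH) added = 0.2958 x 0.02587 = 0.007652 mol.
Base is in excess by 0.007652 - 0.004549 = 0.003103 mol in a total volume of 0.05163 L.
[OH^-] = 0.003103/0.05163 = 0.06010 M, so pOH = 1.22 and pH = 14.00 - 1.22 = 12.78.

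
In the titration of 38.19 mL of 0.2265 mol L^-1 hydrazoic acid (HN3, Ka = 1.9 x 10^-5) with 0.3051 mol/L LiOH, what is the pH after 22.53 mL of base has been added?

Initial n(HN3) = 0.2265 x 0.03819 = 0.008650 mol.
n(LiOH) added = 0.3051 x 0.02253 = 0.006874 mol, converting that many moles of HN3 to N3-.
Remaining n(HN3) = 0.001776 mol; n(N3-) = 0.006874 mol.
By Henderson-Hasselbalch, pH = pKa + log([A^-]/[HA]) = 4.72 + log(0.006874/0.001776) = 4.72 + (+0.59) = 5.31.

5.31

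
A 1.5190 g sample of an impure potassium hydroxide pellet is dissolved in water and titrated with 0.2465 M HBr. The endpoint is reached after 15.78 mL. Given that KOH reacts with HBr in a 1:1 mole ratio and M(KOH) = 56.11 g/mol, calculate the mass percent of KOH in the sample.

n(HBr) = 0.2465 x 0.01578 = 0.003890 mol.
n(KOH) = 0.003890 / 1 = 0.003890 mol.
mass of KOH = 0.003890 x 56.11 = 0.2183 g.
% purity = 0.2183 / 1.5190 x 100 = 14.4%.

14.4%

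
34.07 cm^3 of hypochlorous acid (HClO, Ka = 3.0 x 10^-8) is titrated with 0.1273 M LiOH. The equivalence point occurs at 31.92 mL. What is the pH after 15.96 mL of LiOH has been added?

7.52

15.96 mL is exactly half the equivalence volume (31.92/2), i.e. the half-equivalence point.
There, n(HA) = n(A^-), so pH = pKa = -log(3.0 x 10^-8) = 7.52.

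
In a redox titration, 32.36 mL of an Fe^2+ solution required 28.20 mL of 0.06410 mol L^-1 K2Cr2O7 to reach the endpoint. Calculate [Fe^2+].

0.335 M

n(K2Cr2O7) = 0.06410 x 0.02820 = 0.001808 mol.
From the balanced equation, 1 mol K2Cr2O7 reacts with 6 mol Fe^2+, so n(Fe^2+) = 0.001808 x 6/1 = 0.01085 mol.
[Fe^2+] = 0.01085 / 0.03236 L = 0.335 M.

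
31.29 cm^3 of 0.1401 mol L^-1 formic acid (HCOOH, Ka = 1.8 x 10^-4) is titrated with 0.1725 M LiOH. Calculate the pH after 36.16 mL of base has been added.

12.44

n(acid) = 0.1401 x 0.03129 = 0.004384 mol; n(LiOH) added = 0.1725 x 0.03616 = 0.006238 mol.
Base is in excess by 0.006238 - 0.004384 = 0.001854 mol in a total volume of 0.06745 L.
[OH^-] = 0.001854/0.06745 = 0.02749 M, so pOH = 1.56 and pH = 14.00 - 1.56 = 12.44.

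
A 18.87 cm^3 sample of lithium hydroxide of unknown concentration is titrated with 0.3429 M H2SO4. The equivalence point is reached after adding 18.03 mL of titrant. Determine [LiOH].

n(H2SO4) delivered = 0.3429 x 0.01803 = 0.006182 mol.
The reaction is 2 LiOH + 1 H2SO4, so n(LiOH) = 0.006182 x 2/1 = 0.01236 mol.
[LiOH] = 0.01236 mol / 0.01887 L = 0.655 M.

0.655 M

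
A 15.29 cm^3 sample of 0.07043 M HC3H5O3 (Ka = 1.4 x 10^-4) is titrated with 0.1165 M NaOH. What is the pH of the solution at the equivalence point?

n(HC3H5O3) = 0.07043 x 0.01529 = 0.001077 mol; V(NaOH) at equivalence = 0.001077/0.1165 = 0.009244 L.
At equivalence all the acid is converted to C3H5O3-; total volume = 0.01529 + 0.009244 = 0.02453 L, so [C3H5O3-] = 0.001077/0.02453 = 0.04389 M.
Kb = Kw/Ka = 1.0e-14 / 1.4 x 10^-4 = 7.14e-11.
[OH^-] = sqrt(Kb x [C3H5O3-]) = sqrt(7.14e-11 x 0.04389) = 1.77e-6 M.
pOH = 5.75, so pH = 14.00 - 5.75 = 8.25.

8.25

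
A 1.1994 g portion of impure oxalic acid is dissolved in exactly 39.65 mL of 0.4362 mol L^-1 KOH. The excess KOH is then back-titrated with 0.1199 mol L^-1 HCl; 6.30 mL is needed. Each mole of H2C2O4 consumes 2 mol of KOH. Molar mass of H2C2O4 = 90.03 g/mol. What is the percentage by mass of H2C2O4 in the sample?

Total n(KOH) added = 0.4362 x 0.03965 = 0.01730 mol.
n(HCl) used = 0.1199 x 0.006300 = 0.0007554 mol, which equals the excess n(KOH).
So n(KOH) consumed by the sample = 0.01730 - 0.0007554 = 0.01654 mol.
n(H2C2O4) = 0.01654 / 2 = 0.008270 mol.
mass H2C2O4 = 0.008270 x 90.03 = 0.7445 g, so %H2C2O4 = 0.7445/1.1994 x 100 = 62.1%.

62.1%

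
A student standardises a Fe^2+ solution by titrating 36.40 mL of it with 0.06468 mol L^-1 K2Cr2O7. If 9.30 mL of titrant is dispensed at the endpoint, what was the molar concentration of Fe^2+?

0.0992 M

n(K2Cr2O7) = 0.06468 x 0.009300 = 0.0006015 mol.
From the balanced equation, 1 mol K2Cr2O7 reacts with 6 mol Fe^2+, so n(Fe^2+) = 0.0006015 x 6/1 = 0.003609 mol.
[Fe^2+] = 0.003609 / 0.03640 L = 0.0992 M.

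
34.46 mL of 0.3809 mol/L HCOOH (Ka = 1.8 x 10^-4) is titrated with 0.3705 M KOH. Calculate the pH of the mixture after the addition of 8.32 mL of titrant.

3.23

Initial n(HCOOH) = 0.3809 x 0.03446 = 0.01313 mol.
n(KOH) added = 0.3705 x 0.008320 = 0.003083 mol, converting that many moles of HCOOH to HCOO-.
Remaining n(HCOOH) = 0.01004 mol; n(HCOO-) = 0.003083 mol.
By Henderson-Hasselbalch, pH = pKa + log([A^-]/[HA]) = 3.74 + log(0.003083/0.01004) = 3.74 + (-0.51) = 3.23.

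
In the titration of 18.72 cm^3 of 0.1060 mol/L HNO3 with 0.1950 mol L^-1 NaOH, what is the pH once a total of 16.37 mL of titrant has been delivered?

n(acid) = 0.1060 x 0.01872 = 0.001984 mol; n(NaOH) added = 0.1950 x 0.01637 = 0.003192 mol.
Base is in excess by 0.003192 - 0.001984 = 0.001208 mol in a total volume of 0.03509 L.
[OH^-] = 0.001208/0.03509 = 0.03442 M, so pOH = 1.46 and pH = 14.00 - 1.46 = 12.54.

12.54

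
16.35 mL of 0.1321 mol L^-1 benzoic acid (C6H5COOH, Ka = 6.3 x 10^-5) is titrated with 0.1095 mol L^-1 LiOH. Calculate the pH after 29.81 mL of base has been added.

n(acid) = 0.1321 x 0.01635 = 0.002160 mol; n(LiOH) added = 0.1095 x 0.02981 = 0.003264 mol.
Base is in excess by 0.003264 - 0.002160 = 0.001104 mol in a total volume of 0.04616 L.
[OH^-] = 0.001104/0.04616 = 0.02392 M, so pOH = 1.62 and pH = 14.00 - 1.62 = 12.38.

12.38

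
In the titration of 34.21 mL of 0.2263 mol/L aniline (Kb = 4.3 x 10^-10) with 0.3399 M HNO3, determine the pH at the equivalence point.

2.75

n(C6H5NH2) = 0.2263 x 0.03421 = 0.007742 mol; V(HNO3) at equivalence = 0.007742/0.3399 = 0.02278 L.
At equivalence the base is fully converted to C6H5NH3+; total volume = 0.05699 L, so [C6H5NH3+] = 0.007742/0.05699 = 0.1359 M.
Ka(C6H5NH3+) = Kw/Kb = 1.0e-14 / 4.3 x 10^-10 = 2.33e-5.
[H^+] = sqrt(Ka x [C6H5NH3+]) = sqrt(2.33e-5 x 0.1359) = 0.00178 M.
pH = -log(0.00178) = 2.75.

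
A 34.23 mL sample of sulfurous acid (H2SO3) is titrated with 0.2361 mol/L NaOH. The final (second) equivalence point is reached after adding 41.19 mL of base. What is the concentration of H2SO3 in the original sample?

0.142 M

n(NaOH) = 0.2361 x 0.04119 = 0.009725 mol.
At the final (second) equivalence point, 2 mol OH^- react per mol H2SO3, so n(H2SO3) = 0.009725 / 2 = 0.004862 mol.
[H2SO3] = 0.004862 / 0.03423 L = 0.142 M.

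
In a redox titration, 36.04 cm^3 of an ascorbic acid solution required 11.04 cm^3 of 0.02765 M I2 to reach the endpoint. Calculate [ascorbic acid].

n(I2) = 0.02765 x 0.01104 = 0.0003053 mol.
From the balanced equation, 1 mol I2 reacts with 1 mol ascorbic acid, so n(ascorbic acid) = 0.0003053 x 1/1 = 0.0003053 mol.
[ascorbic acid] = 0.0003053 / 0.03604 L = 0.00847 M.

0.00847 M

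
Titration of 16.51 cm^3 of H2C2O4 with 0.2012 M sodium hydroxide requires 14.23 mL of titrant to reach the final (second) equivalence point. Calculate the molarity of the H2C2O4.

0.0867 M

n(NaOH) = 0.2012 x 0.01423 = 0.002863 mol.
At the final (second) equivalence point, 2 mol OH^- react per mol H2C2O4, so n(H2C2O4) = 0.002863 / 2 = 0.001432 mol.
[H2C2O4] = 0.001432 / 0.01651 L = 0.0867 M.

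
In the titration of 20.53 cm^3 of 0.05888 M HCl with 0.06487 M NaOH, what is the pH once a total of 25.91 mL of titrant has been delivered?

12.01

n(acid) = 0.05888 x 0.02053 = 0.001209 mol; n(NaOH) added = 0.06487 x 0.02591 = 0.001681 mol.
Base is in excess by 0.001681 - 0.001209 = 0.0004720 mol in a total volume of 0.04644 L.
[OH^-] = 0.0004720/0.04644 = 0.01016 M, so pOH = 1.99 and pH = 14.00 - 1.99 = 12.01.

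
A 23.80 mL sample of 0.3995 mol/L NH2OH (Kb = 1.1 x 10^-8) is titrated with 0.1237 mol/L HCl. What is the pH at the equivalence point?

n(NH2OH) = 0.3995 x 0.02380 = 0.009508 mol; V(HCl) at equivalence = 0.009508/0.1237 = 0.07686 L.
At equivalence the base is fully converted to NH3OH+; total volume = 0.1007 L, so [NH3OH+] = 0.009508/0.1007 = 0.09445 M.
Ka(NH3OH+) = Kw/Kb = 1.0e-14 / 1.1 x 10^-8 = 9.09e-7.
[H^+] = sqrt(Ka x [NH3OH+]) = sqrt(9.09e-7 x 0.09445) = 0.000293 M.
pH = -log(0.000293) = 3.53.

3.53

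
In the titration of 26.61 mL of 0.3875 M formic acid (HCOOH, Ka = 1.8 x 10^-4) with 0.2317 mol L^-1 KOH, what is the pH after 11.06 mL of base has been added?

Initial n(HCOOH) = 0.3875 x 0.02661 = 0.01031 mol.
n(KOH) added = 0.2317 x 0.01106 = 0.002563 mol, converting that many moles of HCOOH to HCOO-.
Remaining n(HCOOH) = 0.007749 mol; n(HCOO-) = 0.002563 mol.
By Henderson-Hasselbalch, pH = pKa + log([A^-]/[HA]) = 3.74 + log(0.002563/0.007749) = 3.74 + (-0.48) = 3.26.

3.26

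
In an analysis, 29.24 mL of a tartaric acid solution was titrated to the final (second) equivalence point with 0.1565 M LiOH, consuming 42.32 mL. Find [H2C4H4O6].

0.113 M

n(LiOH) = 0.1565 x 0.04232 = 0.006623 mol.
At the final (second) equivalence point, 2 mol OH^- react per mol H2C4H4O6, so n(H2C4H4O6) = 0.006623 / 2 = 0.003312 mol.
[H2C4H4O6] = 0.003312 / 0.02924 L = 0.113 M.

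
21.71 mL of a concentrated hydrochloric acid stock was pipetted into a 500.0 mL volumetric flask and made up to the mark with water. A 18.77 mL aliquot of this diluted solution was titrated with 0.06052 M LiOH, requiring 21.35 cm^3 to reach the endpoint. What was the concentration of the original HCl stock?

1.59 M

n(LiOH) = 0.06052 x 0.02135 = 0.001292 mol.
n(HCl) in the aliquot = 0.001292 mol.
[diluted HCl] = 0.001292 / 0.01877 = 0.06884 M.
Dilution factor = 500.0/21.71 = 23.03, so [stock] = 0.06884 x 23.03 = 1.59 M.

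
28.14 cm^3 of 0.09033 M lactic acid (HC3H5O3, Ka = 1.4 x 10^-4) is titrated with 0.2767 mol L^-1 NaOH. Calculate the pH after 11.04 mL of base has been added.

12.12

n(acid) = 0.09033 x 0.02814 = 0.002542 mol; n(NaOH) added = 0.2767 x 0.01104 = 0.003055 mol.
Base is in excess by 0.003055 - 0.002542 = 0.0005129 mol in a total volume of 0.03918 L.
[OH^-] = 0.0005129/0.03918 = 0.01309 M, so pOH = 1.88 and pH = 14.00 - 1.88 = 12.12.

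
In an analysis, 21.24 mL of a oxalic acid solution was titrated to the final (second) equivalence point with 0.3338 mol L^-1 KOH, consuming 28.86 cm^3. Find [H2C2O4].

n(KOH) = 0.3338 x 0.02886 = 0.009633 mol.
At the final (second) equivalence point, 2 mol OH^- react per mol H2C2O4, so n(H2C2O4) = 0.009633 / 2 = 0.004817 mol.
[H2C2O4] = 0.004817 / 0.02124 L = 0.227 M.

0.227 M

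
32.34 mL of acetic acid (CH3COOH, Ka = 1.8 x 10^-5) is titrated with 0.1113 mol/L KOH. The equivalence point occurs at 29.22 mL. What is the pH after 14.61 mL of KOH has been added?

4.74

14.61 mL is exactly half the equivalence volume (29.22/2), i.e. the half-equivalence point.
There, n(HA) = n(A^-), so pH = pKa = -log(1.8 x 10^-5) = 4.74.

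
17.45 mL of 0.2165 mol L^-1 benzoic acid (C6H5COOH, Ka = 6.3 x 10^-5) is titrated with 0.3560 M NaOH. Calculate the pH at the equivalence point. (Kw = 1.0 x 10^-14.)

8.66

n(C6H5COOH) = 0.2165 x 0.01745 = 0.003778 mol; V(NaOH) at equivalence = 0.003778/0.3560 = 0.01061 L.
At equivalence all the acid is converted to C6H5COO-; total volume = 0.01745 + 0.01061 = 0.02806 L, so [C6H5COO-] = 0.003778/0.02806 = 0.1346 M.
Kb = Kw/Ka = 1.0e-14 / 6.3 x 10^-5 = 1.59e-10.
[OH^-] = sqrt(Kb x [C6H5COO-]) = sqrt(1.59e-10 x 0.1346) = 4.62e-6 M.
pOH = 5.34, so pH = 14.00 - 5.34 = 8.66.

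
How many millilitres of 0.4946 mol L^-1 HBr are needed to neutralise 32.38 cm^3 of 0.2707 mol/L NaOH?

17.7 mL

n(NaOH) = 0.2707 mol/L x 0.03238 L = 0.008765 mol.
At equivalence n(HBr) = n(NaOH) = 0.008765 mol.
V(HBr) = 0.008765 / 0.4946 = 0.01772 L = 17.7 mL.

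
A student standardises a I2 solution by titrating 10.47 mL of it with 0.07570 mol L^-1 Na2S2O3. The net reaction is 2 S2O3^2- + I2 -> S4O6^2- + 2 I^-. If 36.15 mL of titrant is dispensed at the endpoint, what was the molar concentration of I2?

n(Na2S2O3) = 0.07570 x 0.03615 = 0.002737 mol.
From the balanced equation, 2 mol Na2S2O3 reacts with 1 mol I2, so n(I2) = 0.002737 x 1/2 = 0.001368 mol.
[I2] = 0.001368 / 0.01047 L = 0.131 M.

0.131 M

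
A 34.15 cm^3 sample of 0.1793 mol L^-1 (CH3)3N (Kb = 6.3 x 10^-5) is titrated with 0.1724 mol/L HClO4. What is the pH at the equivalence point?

n((CH3)3N) = 0.1793 x 0.03415 = 0.006123 mol; V(HClO4) at equivalence = 0.006123/0.1724 = 0.03552 L.
At equivalence the base is fully converted to (CH3)3NH+; total volume = 0.06967 L, so [(CH3)3NH+] = 0.006123/0.06967 = 0.08789 M.
Ka((CH3)3NH+) = Kw/Kb = 1.0e-14 / 6.3 x 10^-5 = 1.59e-10.
[H^+] = sqrt(Ka x [(CH3)3NH+]) = sqrt(1.59e-10 x 0.08789) = 3.74e-6 M.
pH = -log(3.74e-6) = 5.43.

5.43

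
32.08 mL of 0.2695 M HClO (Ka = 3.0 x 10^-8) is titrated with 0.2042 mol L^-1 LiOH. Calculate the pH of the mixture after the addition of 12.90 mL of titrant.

Initial n(HClO) = 0.2695 x 0.03208 = 0.008646 mol.
n(LiOH) added = 0.2042 x 0.01290 = 0.002634 mol, converting that many moles of HClO to ClO-.
Remaining n(HClO) = 0.006011 mol; n(ClO-) = 0.002634 mol.
By Henderson-Hasselbalch, pH = pKa + log([A^-]/[HA]) = 7.52 + log(0.002634/0.006011) = 7.52 + (-0.36) = 7.16.

7.16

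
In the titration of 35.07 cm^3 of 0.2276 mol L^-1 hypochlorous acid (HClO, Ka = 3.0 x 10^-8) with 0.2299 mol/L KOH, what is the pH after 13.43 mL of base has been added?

7.32

Initial n(HClO) = 0.2276 x 0.03507 = 0.007982 mol.
n(KOH) added = 0.2299 x 0.01343 = 0.003088 mol, converting that many moles of HClO to ClO-.
Remaining n(HClO) = 0.004894 mol; n(ClO-) = 0.003088 mol.
By Henderson-Hasselbalch, pH = pKa + log([A^-]/[HA]) = 7.52 + log(0.003088/0.004894) = 7.52 + (-0.20) = 7.32.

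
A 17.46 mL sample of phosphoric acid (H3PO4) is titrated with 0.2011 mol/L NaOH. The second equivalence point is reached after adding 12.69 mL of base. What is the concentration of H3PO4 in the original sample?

0.0731 M

n(NaOH) = 0.2011 x 0.01269 = 0.002552 mol.
At the second equivalence point, 2 mol OH^- react per mol H3PO4, so n(H3PO4) = 0.002552 / 2 = 0.001276 mol.
[H3PO4] = 0.001276 / 0.01746 L = 0.0731 M.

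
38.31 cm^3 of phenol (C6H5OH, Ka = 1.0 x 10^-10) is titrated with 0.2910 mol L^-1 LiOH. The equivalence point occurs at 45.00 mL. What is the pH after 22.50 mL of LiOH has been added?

22.50 mL is exactly half the equivalence volume (45.00/2), i.e. the half-equivalence point.
There, n(HA) = n(A^-), so pH = pKa = -log(1.0 x 10^-10) = 10.00.

10.00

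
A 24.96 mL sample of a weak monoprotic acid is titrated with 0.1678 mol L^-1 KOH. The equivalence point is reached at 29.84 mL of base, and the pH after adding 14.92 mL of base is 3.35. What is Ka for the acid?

14.92 mL is half of the equivalence volume, so this is the half-equivalence point where [HA] = [A^-].
At half-equivalence pH = pKa, so pKa = 3.35.
Ka = 10^(-3.35) = 4.5 x 10^-4.

4.5 x 10^-4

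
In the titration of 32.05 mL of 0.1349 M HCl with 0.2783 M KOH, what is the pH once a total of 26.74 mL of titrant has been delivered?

12.72

n(acid) = 0.1349 x 0.03205 = 0.004324 mol; n(KOH) added = 0.2783 x 0.02674 = 0.007442 mol.
Base is in excess by 0.007442 - 0.004324 = 0.003118 mol in a total volume of 0.05879 L.
[OH^-] = 0.003118/0.05879 = 0.05304 M, so pOH = 1.28 and pH = 14.00 - 1.28 = 12.72.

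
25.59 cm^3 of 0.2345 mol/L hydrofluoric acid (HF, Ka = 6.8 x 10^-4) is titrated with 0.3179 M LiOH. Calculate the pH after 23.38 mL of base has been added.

12.47

n(acid) = 0.2345 x 0.02559 = 0.006001 mol; n(LiOH) added = 0.3179 x 0.02338 = 0.007433 mol.
Base is in excess by 0.007433 - 0.006001 = 0.001432 mol in a total volume of 0.04897 L.
[OH^-] = 0.001432/0.04897 = 0.02924 M, so pOH = 1.53 and pH = 14.00 - 1.53 = 12.47.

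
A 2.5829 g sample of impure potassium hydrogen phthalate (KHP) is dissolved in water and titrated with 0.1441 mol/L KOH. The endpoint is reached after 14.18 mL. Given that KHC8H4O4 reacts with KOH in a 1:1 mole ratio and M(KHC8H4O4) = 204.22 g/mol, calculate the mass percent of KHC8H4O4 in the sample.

n(KOH) = 0.1441 x 0.01418 = 0.002043 mol.
n(KHC8H4O4) = 0.002043 / 1 = 0.002043 mol.
mass of KHC8H4O4 = 0.002043 x 204.22 = 0.4173 g.
% purity = 0.4173 / 2.5829 x 100 = 16.2%.

16.2%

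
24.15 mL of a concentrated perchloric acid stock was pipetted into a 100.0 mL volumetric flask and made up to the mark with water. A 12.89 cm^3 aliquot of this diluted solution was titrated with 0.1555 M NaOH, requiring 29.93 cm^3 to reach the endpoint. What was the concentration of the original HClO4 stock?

1.50 M

n(NaOH) = 0.1555 x 0.02993 = 0.004654 mol.
n(HClO4) in the aliquot = 0.004654 mol.
[diluted HClO4] = 0.004654 / 0.01289 = 0.3611 M.
Dilution factor = 100.0/24.15 = 4.141, so [stock] = 0.3611 x 4.141 = 1.50 M.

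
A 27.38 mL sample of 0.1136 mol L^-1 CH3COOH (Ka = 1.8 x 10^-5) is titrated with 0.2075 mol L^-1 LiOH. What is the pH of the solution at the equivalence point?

n(CH3COOH) = 0.1136 x 0.02738 = 0.003110 mol; V(LiOH) at equivalence = 0.003110/0.2075 = 0.01499 L.
At equivalence all the acid is converted to CH3COO-; total volume = 0.02738 + 0.01499 = 0.04237 L, so [CH3COO-] = 0.003110/0.04237 = 0.07341 M.
Kb = Kw/Ka = 1.0e-14 / 1.8 x 10^-5 = 5.56e-10.
[OH^-] = sqrt(Kb x [CH3COO-]) = sqrt(5.56e-10 x 0.07341) = 6.39e-6 M.
pOH = 5.19, so pH = 14.00 - 5.19 = 8.81.

8.81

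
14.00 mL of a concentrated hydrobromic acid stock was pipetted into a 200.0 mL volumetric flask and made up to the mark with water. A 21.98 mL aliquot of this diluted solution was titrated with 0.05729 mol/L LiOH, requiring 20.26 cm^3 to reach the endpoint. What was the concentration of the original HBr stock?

n(LiOH) = 0.05729 x 0.02026 = 0.001161 mol.
n(HBr) in the aliquot = 0.001161 mol.
[diluted HBr] = 0.001161 / 0.02198 = 0.05281 M.
Dilution factor = 200.0/14.00 = 14.29, so [stock] = 0.05281 x 14.29 = 0.754 M.

0.754 M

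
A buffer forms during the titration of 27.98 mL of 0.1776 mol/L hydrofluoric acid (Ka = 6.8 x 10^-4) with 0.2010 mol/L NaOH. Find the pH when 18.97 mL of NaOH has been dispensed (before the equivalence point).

3.69

Initial n(HF) = 0.1776 x 0.02798 = 0.004969 mol.
n(NaOH) added = 0.2010 x 0.01897 = 0.003813 mol, converting that many moles of HF to F-.
Remaining n(HF) = 0.001156 mol; n(F-) = 0.003813 mol.
By Henderson-Hasselbalch, pH = pKa + log([A^-]/[HA]) = 3.17 + log(0.003813/0.001156) = 3.17 + (+0.52) = 3.69.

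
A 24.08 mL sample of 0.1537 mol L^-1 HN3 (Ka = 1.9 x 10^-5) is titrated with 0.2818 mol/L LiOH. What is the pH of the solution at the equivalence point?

n(HN3) = 0.1537 x 0.02408 = 0.003701 mol; V(LiOH) at equivalence = 0.003701/0.2818 = 0.01313 L.
At equivalence all the acid is converted to N3-; total volume = 0.02408 + 0.01313 = 0.03721 L, so [N3-] = 0.003701/0.03721 = 0.09946 M.
Kb = Kw/Ka = 1.0e-14 / 1.9 x 10^-5 = 5.26e-10.
[OH^-] = sqrt(Kb x [N3-]) = sqrt(5.26e-10 x 0.09946) = 7.23e-6 M.
pOH = 5.14, so pH = 14.00 - 5.14 = 8.86.

8.86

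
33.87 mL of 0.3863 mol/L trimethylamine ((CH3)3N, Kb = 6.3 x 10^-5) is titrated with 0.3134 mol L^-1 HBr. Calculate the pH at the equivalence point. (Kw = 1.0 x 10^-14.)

n((CH3)3N) = 0.3863 x 0.03387 = 0.01308 mol; V(HBr) at equivalence = 0.01308/0.3134 = 0.04175 L.
At equivalence the base is fully converted to (CH3)3NH+; total volume = 0.07562 L, so [(CH3)3NH+] = 0.01308/0.07562 = 0.1730 M.
Ka((CH3)3NH+) = Kw/Kb = 1.0e-14 / 6.3 x 10^-5 = 1.59e-10.
[H^+] = sqrt(Ka x [(CH3)3NH+]) = sqrt(1.59e-10 x 0.1730) = 5.24e-6 M.
pH = -log(5.24e-6) = 5.28.

5.28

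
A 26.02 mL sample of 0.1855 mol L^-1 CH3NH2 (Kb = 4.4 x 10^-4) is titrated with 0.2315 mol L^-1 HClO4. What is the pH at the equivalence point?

n(CH3NH2) = 0.1855 x 0.02602 = 0.004827 mol; V(HClO4) at equivalence = 0.004827/0.2315 = 0.02085 L.
At equivalence the base is fully converted to CH3NH3+; total volume = 0.04687 L, so [CH3NH3+] = 0.004827/0.04687 = 0.1030 M.
Ka(CH3NH3+) = Kw/Kb = 1.0e-14 / 4.4 x 10^-4 = 2.27e-11.
[H^+] = sqrt(Ka x [CH3NH3+]) = sqrt(2.27e-11 x 0.1030) = 1.53e-6 M.
pH = -log(1.53e-6) = 5.82.

5.82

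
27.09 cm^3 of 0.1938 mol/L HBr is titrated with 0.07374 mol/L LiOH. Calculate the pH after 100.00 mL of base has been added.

n(acid) = 0.1938 x 0.02709 = 0.005250 mol; n(LiOH) added = 0.07374 x 0.1000 = 0.007374 mol.
Base is in excess by 0.007374 - 0.005250 = 0.002124 mol in a total volume of 0.1271 L.
[OH^-] = 0.002124/0.1271 = 0.01671 M, so pOH = 1.78 and pH = 14.00 - 1.78 = 12.22.

12.22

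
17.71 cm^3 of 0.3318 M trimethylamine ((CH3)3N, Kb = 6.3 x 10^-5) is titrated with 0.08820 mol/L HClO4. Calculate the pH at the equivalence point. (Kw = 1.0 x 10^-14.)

n((CH3)3N) = 0.3318 x 0.01771 = 0.005876 mol; V(HClO4) at equivalence = 0.005876/0.08820 = 0.06662 L.
At equivalence the base is fully converted to (CH3)3NH+; total volume = 0.08433 L, so [(CH3)3NH+] = 0.005876/0.08433 = 0.06968 M.
Ka((CH3)3NH+) = Kw/Kb = 1.0e-14 / 6.3 x 10^-5 = 1.59e-10.
[H^+] = sqrt(Ka x [(CH3)3NH+]) = sqrt(1.59e-10 x 0.06968) = 3.33e-6 M.
pH = -log(3.33e-6) = 5.48.

5.48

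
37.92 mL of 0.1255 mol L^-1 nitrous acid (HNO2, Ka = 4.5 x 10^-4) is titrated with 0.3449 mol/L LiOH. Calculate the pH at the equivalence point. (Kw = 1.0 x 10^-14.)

n(HNO2) = 0.1255 x 0.03792 = 0.004759 mol; V(LiOH) at equivalence = 0.004759/0.3449 = 0.01380 L.
At equivalence all the acid is converted to NO2-; total volume = 0.03792 + 0.01380 = 0.05172 L, so [NO2-] = 0.004759/0.05172 = 0.09202 M.
Kb = Kw/Ka = 1.0e-14 / 4.5 x 10^-4 = 2.22e-11.
[OH^-] = sqrt(Kb x [NO2-]) = sqrt(2.22e-11 x 0.09202) = 1.43e-6 M.
pOH = 5.84, so pH = 14.00 - 5.84 = 8.16.

8.16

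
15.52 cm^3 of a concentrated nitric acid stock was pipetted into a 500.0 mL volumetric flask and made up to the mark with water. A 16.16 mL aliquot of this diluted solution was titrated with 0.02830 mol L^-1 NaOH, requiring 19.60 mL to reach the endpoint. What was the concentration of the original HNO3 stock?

n(NaOH) = 0.02830 x 0.01960 = 0.0005547 mol.
n(HNO3) in the aliquot = 0.0005547 mol.
[diluted HNO3] = 0.0005547 / 0.01616 = 0.03432 M.
Dilution factor = 500.0/15.52 = 32.22, so [stock] = 0.03432 x 32.22 = 1.11 M.

1.11 M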